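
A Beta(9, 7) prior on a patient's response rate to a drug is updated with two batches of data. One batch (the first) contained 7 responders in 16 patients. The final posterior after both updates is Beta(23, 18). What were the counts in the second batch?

7 responders and 2 non-responders

Because Beta–binomial updating is additive in the counts, the combined data contributed (α_post−α_prior, β_post−β_prior) successes and failures.
Total across both batches: 23−9=14 responders, 18−7=11 non-responders.
Subtract the first batch: 14−7=7 responders and 11−9=2 non-responders.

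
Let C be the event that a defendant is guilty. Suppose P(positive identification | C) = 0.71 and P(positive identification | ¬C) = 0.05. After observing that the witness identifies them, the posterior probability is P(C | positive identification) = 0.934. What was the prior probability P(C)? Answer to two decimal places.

P(C) = 0.50

In odds form, posterior odds = prior odds × likelihood ratio, so prior odds = posterior odds ÷ LR.
Posterior odds = 0.934/(1−0.934) = 14.1515. LR = 0.71/0.05 = 14.2000.
Prior odds = 14.1515/14.2000 = 0.9966, so P(C) = 0.9966/(1+0.9966) ≈ 0.50.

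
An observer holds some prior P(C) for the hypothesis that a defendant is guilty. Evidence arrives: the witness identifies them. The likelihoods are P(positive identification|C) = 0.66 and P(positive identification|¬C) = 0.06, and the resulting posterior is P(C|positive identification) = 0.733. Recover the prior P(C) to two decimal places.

In odds form, posterior odds = prior odds × likelihood ratio, so prior odds = posterior odds ÷ LR.
Posterior odds = 0.733/(1−0.733) = 2.7453. LR = 0.66/0.06 = 11.0000.
Prior odds = 2.7453/11.0000 = 0.2496, so P(C) = 0.2496/(1+0.2496) ≈ 0.20.

P(C) = 0.20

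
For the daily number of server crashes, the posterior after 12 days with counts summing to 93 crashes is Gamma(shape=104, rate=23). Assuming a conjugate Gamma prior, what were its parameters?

A Gamma(α, β) prior (rate parametrization) on a Poisson rate with n observations summing to S gives posterior Gamma(α+S, β+n).
So α = 104 − 93 = 11 and β = 23 − 12 = 11.

Gamma(shape=11, rate=11)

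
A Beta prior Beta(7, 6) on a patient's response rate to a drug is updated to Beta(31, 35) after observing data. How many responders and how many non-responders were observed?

A Beta(a, b) prior with s successes and f failures in binomial data gives a Beta(a+s, b+f) posterior.
Match parameters: s=31−7=24, f=35−6=29.

24 responders and 29 non-responders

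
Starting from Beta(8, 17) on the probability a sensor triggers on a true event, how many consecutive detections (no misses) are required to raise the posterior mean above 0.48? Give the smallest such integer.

After k detections and 0 misses the posterior is Beta(8+k, 17), with mean (8+k)/(8+17+k).
Set (8+k)/(25+k) > 0.48 and solve: k > (0.48·25 − 8)/(1 − 0.48) = 7.692.
The smallest integer exceeding 7.692 is 8, and checking k=8: (16)/(33) = 0.4848 > 0.48.

k = 8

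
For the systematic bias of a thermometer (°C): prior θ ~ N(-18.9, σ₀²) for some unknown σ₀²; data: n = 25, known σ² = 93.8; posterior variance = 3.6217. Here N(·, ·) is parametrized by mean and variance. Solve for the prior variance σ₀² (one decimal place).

σ₀² = 104.3

For the Normal–Normal model with known σ², precisions add: τ_n = τ₀ + n/σ².
So 1/σ₀² = 1/3.6217 − 25/93.8 = 0.276113 − 0.266525 = 0.009588.
Hence σ₀² = 1/0.009588 ≈ 104.3.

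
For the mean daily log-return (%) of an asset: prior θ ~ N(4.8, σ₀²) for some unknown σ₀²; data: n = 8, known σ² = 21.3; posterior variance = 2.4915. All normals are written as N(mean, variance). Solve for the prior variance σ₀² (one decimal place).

σ₀² = 38.8

For the Normal–Normal model with known σ², precisions add: τ_n = τ₀ + n/σ².
So 1/σ₀² = 1/2.4915 − 8/21.3 = 0.401365 − 0.375587 = 0.025778.
Hence σ₀² = 1/0.025778 ≈ 38.8.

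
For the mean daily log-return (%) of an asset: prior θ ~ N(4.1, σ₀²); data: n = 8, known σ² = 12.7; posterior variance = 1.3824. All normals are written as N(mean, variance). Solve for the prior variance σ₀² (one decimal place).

σ₀² = 10.7

For the Normal–Normal model with known σ², precisions add: τ_n = τ₀ + n/σ².
So 1/σ₀² = 1/1.3824 − 8/12.7 = 0.723380 − 0.629921 = 0.093459.
Hence σ₀² = 1/0.093459 ≈ 10.7.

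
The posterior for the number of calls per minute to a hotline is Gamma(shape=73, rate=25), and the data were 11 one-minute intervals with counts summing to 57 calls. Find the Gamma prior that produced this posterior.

A Gamma(α, β) prior (rate parametrization) on a Poisson rate with n observations summing to S gives posterior Gamma(α+S, β+n).
So α = 73 − 57 = 16 and β = 25 − 11 = 14.

Gamma(shape=16, rate=14)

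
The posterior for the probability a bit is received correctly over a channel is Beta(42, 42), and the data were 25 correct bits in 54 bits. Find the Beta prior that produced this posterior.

Beta(17, 13)

Beta is conjugate to the binomial likelihood: posterior = Beta(a+s, b+f).
Subtract the data counts: 42−25=17, 42−29=13.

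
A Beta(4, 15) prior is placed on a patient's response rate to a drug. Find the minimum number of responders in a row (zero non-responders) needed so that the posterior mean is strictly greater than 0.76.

After k responders and 0 non-responders the posterior is Beta(4+k, 15), with mean (4+k)/(4+15+k).
Set (4+k)/(19+k) > 0.76 and solve: k > (0.76·19 − 4)/(1 − 0.76) = 43.500.
The smallest integer exceeding 43.500 is 44, and checking k=44: (48)/(63) = 0.7619 > 0.76.

k = 44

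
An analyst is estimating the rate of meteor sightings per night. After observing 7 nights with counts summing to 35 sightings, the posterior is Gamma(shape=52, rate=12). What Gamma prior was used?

Gamma–Poisson conjugacy: posterior shape = α + Σxᵢ, posterior rate = β + n.
So α = 52 − 35 = 17 and β = 12 − 7 = 5.

Gamma(shape=17, rate=5)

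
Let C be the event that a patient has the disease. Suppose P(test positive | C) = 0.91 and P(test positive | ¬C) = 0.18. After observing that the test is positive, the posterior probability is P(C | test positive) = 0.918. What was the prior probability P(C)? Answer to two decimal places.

P(C) = 0.69

Bayes' rule in odds form gives O(C|E) = O(C)·[P(E|C)/P(E|¬C)], hence O(C) = O(C|E)/LR.
Posterior odds = 0.918/(1−0.918) = 11.1951. LR = 0.91/0.18 = 5.0556.
Prior odds = 11.1951/5.0556 = 2.2144, so P(C) = 2.2144/(1+2.2144) ≈ 0.69.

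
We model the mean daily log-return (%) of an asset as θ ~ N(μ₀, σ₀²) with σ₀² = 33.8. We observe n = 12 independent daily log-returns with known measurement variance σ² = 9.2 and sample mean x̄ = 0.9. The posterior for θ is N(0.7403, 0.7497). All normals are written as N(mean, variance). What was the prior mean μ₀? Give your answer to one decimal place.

With known observation variance, the Normal–Normal posterior has precision τ_n = τ₀ + n/σ² and mean μ_n = (τ₀μ₀ + (n/σ²)x̄)/τ_n.
Here τ₀ = 1/33.8 = 0.029586 and τ_data = 12/9.2 = 1.304348, so τ_n = 1.333934.
Rearranging for μ₀: μ₀ = (μ_n·τ_n − τ_data·x̄)/τ₀ = (0.7403·1.333934 − 1.304348·0.9) / 0.029586 = -0.186402/0.029586 ≈ -6.3.

μ₀ = -6.3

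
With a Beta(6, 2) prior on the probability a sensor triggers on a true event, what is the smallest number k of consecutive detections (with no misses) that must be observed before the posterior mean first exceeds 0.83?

After k detections and 0 misses the posterior is Beta(6+k, 2), with mean (6+k)/(6+2+k).
Set (6+k)/(8+k) > 0.83 and solve: k > (0.83·8 − 6)/(1 − 0.83) = 3.765.
The smallest integer exceeding 3.765 is 4.

k = 4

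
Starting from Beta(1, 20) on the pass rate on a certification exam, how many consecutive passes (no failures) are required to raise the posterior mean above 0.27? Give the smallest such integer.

After k passes and 0 failures the posterior is Beta(1+k, 20), with mean (1+k)/(1+20+k).
Set (1+k)/(21+k) > 0.27 and solve: k > (0.27·21 − 1)/(1 − 0.27) = 6.397.
The smallest integer exceeding 6.397 is 7, and checking k=7: (8)/(28) = 0.2857 > 0.27.

k = 7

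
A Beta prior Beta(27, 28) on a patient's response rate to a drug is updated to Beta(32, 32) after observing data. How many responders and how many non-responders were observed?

Beta is conjugate to the binomial likelihood: posterior = Beta(a+s, b+f).
So s = 32 − 27 = 5 and f = 32 − 28 = 4.

5 responders and 4 non-responders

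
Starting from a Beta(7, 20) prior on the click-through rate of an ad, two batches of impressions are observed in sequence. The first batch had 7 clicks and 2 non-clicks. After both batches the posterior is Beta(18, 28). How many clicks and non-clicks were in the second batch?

Sequential conjugate updates are equivalent to a single update on the pooled data, so total successes = posterior α − prior α and total failures = posterior β − prior β.
Total across both batches: 18−7=11 clicks, 28−20=8 non-clicks.
Subtract the first batch: 11−7=4 clicks and 8−2=6 non-clicks.

4 clicks and 6 non-clicks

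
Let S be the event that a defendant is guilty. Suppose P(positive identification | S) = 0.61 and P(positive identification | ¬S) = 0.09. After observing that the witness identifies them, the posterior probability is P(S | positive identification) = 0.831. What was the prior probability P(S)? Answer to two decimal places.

P(S) = 0.42

In odds form, posterior odds = prior odds × likelihood ratio, so prior odds = posterior odds ÷ LR.
Posterior odds = 0.831/(1−0.831) = 4.9172. LR = 0.61/0.09 = 6.7778.
Prior odds = 4.9172/6.7778 = 0.7255, so P(S) = 0.7255/(1+0.7255) ≈ 0.42.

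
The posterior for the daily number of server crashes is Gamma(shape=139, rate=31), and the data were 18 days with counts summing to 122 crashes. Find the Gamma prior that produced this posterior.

Gamma–Poisson conjugacy: posterior shape = α + Σxᵢ, posterior rate = β + n.
So α = 139 − 122 = 17 and β = 31 − 18 = 13.

Gamma(shape=17, rate=13)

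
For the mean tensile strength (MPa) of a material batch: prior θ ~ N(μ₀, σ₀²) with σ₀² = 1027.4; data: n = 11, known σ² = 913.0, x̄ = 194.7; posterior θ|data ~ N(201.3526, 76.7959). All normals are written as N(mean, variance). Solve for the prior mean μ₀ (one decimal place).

μ₀ = 283.7

The posterior mean is a precision-weighted average: μ_n = (τ₀μ₀ + τ_data·x̄)/(τ₀+τ_data), with τ₀=1/σ₀² and τ_data=n/σ².
Here τ₀ = 1/1027.4 = 0.000973 and τ_data = 11/913.0 = 0.012048, so τ_n = 0.013021.
Rearranging for μ₀: μ₀ = (μ_n·τ_n − τ_data·x̄)/τ₀ = (201.3526·0.013021 − 0.012048·194.7) / 0.000973 = 0.276067/0.000973 ≈ 283.7.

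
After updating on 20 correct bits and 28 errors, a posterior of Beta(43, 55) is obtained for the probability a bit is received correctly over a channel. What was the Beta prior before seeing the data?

Beta(23, 27)

Beta is conjugate to the binomial likelihood: posterior = Beta(a+s, b+f).
So a = 43 − 20 = 23 and b = 55 − 28 = 27.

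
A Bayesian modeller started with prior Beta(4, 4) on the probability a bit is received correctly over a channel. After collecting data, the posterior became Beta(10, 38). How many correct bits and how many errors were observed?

Under Beta–binomial conjugacy the posterior parameters are (a+s, b+f).
So s = 10 − 4 = 6 and f = 38 − 4 = 34.

6 correct bits and 34 errors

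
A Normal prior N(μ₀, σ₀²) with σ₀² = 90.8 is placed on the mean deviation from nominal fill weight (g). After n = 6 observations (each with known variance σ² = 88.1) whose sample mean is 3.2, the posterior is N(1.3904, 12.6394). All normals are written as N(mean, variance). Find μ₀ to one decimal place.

The posterior mean is a precision-weighted average: μ_n = (τ₀μ₀ + τ_data·x̄)/(τ₀+τ_data), with τ₀=1/σ₀² and τ_data=n/σ².
Here τ₀ = 1/90.8 = 0.011013 and τ_data = 6/88.1 = 0.068104, so τ_n = 0.079117.
Rearranging for μ₀: μ₀ = (μ_n·τ_n − τ_data·x̄)/τ₀ = (1.3904·0.079117 − 0.068104·3.2) / 0.011013 = -0.107929/0.011013 ≈ -9.8.

μ₀ = -9.8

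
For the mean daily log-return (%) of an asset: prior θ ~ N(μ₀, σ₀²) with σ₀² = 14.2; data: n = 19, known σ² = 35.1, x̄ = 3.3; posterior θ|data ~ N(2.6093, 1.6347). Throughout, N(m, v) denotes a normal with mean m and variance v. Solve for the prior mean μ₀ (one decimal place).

μ₀ = -2.7

With known observation variance, the Normal–Normal posterior has precision τ_n = τ₀ + n/σ² and mean μ_n = (τ₀μ₀ + (n/σ²)x̄)/τ_n.
Here τ₀ = 1/14.2 = 0.070423 and τ_data = 19/35.1 = 0.541311, so τ_n = 0.611734.
Rearranging for μ₀: μ₀ = (μ_n·τ_n − τ_data·x̄)/τ₀ = (2.6093·0.611734 − 0.541311·3.3) / 0.070423 = -0.190129/0.070423 ≈ -2.7.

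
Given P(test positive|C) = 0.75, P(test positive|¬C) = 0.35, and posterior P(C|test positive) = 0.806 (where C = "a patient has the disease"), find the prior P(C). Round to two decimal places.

P(C) = 0.66

In odds form, posterior odds = prior odds × likelihood ratio, so prior odds = posterior odds ÷ LR.
Posterior odds = 0.806/(1−0.806) = 4.1546. LR = 0.75/0.35 = 2.1429.
Prior odds = 4.1546/2.1429 = 1.9388, so P(C) = 1.9388/(1+1.9388) ≈ 0.66.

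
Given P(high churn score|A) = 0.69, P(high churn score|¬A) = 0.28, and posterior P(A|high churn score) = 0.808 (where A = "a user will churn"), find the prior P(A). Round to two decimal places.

P(A) = 0.63

Bayes' rule in odds form gives O(A|E) = O(A)·[P(E|A)/P(E|¬A)], hence O(A) = O(A|E)/LR.
Posterior odds = 0.808/(1−0.808) = 4.2083. LR = 0.69/0.28 = 2.4643.
Prior odds = 4.2083/2.4643 = 1.7077, so P(A) = 1.7077/(1+1.7077) ≈ 0.63.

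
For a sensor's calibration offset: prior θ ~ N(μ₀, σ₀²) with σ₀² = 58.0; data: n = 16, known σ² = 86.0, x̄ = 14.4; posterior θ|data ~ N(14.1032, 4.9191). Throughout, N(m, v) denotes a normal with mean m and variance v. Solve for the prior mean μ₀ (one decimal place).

With known observation variance, the Normal–Normal posterior has precision τ_n = τ₀ + n/σ² and mean μ_n = (τ₀μ₀ + (n/σ²)x̄)/τ_n.
Here τ₀ = 1/58.0 = 0.017241 and τ_data = 16/86.0 = 0.186047, so τ_n = 0.203288.
Rearranging for μ₀: μ₀ = (μ_n·τ_n − τ_data·x̄)/τ₀ = (14.1032·0.203288 − 0.186047·14.4) / 0.017241 = 0.187935/0.017241 ≈ 10.9.

μ₀ = 10.9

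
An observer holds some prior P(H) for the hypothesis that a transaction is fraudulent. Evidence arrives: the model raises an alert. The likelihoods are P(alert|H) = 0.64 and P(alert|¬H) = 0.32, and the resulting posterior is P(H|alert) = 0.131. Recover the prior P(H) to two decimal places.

In odds form, posterior odds = prior odds × likelihood ratio, so prior odds = posterior odds ÷ LR.
Posterior odds = 0.131/(1−0.131) = 0.1507. LR = 0.64/0.32 = 2.0000.
Prior odds = 0.1507/2.0000 = 0.0754, so P(H) = 0.0754/(1+0.0754) ≈ 0.07.

P(H) = 0.07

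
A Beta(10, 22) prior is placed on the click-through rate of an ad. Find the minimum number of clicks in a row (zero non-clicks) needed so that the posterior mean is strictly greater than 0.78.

k = 69

After k clicks and 0 non-clicks the posterior is Beta(10+k, 22), with mean (10+k)/(10+22+k).
Set (10+k)/(32+k) > 0.78 and solve: k > (0.78·32 − 10)/(1 − 0.78) = 68.000.
The smallest integer exceeding 68.000 is 69, and checking k=69: (79)/(101) = 0.7822 > 0.78.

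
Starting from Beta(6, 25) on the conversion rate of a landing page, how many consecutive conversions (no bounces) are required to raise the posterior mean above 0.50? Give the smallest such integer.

k = 20

After k conversions and 0 bounces the posterior is Beta(6+k, 25), with mean (6+k)/(6+25+k).
Set (6+k)/(31+k) > 0.50 and solve: k > (0.50·31 − 6)/(1 − 0.50) = 19.000.
The smallest integer exceeding 19.000 is 20, and checking k=20: (26)/(51) = 0.5098 > 0.50.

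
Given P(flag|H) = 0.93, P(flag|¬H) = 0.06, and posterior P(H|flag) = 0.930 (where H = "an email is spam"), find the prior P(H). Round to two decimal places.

P(H) = 0.46

Bayes' rule in odds form gives O(H|E) = O(H)·[P(E|H)/P(E|¬H)], hence O(H) = O(H|E)/LR.
Posterior odds = 0.930/(1−0.930) = 13.2857. LR = 0.93/0.06 = 15.5000.
Prior odds = 13.2857/15.5000 = 0.8571, so P(H) = 0.8571/(1+0.8571) ≈ 0.46.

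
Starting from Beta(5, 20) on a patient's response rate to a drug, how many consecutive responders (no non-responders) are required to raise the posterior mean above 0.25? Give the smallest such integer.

After k responders and 0 non-responders the posterior is Beta(5+k, 20), with mean (5+k)/(5+20+k).
Set (5+k)/(25+k) > 0.25 and solve: k > (0.25·25 − 5)/(1 − 0.25) = 1.667.
The smallest integer exceeding 1.667 is 2, and checking k=2: (7)/(27) = 0.2593 > 0.25.

k = 2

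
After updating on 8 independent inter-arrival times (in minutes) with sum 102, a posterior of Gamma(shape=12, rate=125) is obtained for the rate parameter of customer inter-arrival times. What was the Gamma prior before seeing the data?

Gamma–exponential conjugacy: posterior shape = α + n, posterior rate = β + Σtᵢ.
So α = 12 − 8 = 4 and β = 125 − 102 = 23.

Gamma(shape=4, rate=23)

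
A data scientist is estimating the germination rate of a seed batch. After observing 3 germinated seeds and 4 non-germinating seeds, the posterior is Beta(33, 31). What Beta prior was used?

Beta(30, 27)

Beta is conjugate to the binomial likelihood: posterior = Beta(a+s, b+f).
So a = 33 − 3 = 30 and b = 31 − 4 = 27.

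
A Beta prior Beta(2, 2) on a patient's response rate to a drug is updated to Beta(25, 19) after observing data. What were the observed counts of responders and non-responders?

23 responders and 17 non-responders

Under Beta–binomial conjugacy the posterior parameters are (α+s, β+f).
So s = 25 − 2 = 23 and f = 19 − 2 = 17.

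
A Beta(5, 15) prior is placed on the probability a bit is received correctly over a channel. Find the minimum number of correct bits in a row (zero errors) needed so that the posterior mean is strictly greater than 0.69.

k = 29

After k correct bits and 0 errors the posterior is Beta(5+k, 15), with mean (5+k)/(5+15+k).
Set (5+k)/(20+k) > 0.69 and solve: k > (0.69·20 − 5)/(1 − 0.69) = 28.387.
The smallest integer exceeding 28.387 is 29.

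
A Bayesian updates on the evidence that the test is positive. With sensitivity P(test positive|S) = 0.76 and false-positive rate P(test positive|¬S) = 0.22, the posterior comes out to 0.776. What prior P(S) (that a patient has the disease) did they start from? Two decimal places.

Bayes' rule in odds form gives O(S|E) = O(S)·[P(E|S)/P(E|¬S)], hence O(S) = O(S|E)/LR.
Posterior odds = 0.776/(1−0.776) = 3.4643. LR = 0.76/0.22 = 3.4545.
Prior odds = 3.4643/3.4545 = 1.0028, so P(S) = 1.0028/(1+1.0028) ≈ 0.50.

P(S) = 0.50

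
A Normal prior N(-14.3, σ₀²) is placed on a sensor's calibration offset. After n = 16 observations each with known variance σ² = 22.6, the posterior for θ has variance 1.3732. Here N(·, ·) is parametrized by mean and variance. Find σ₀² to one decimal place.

Posterior precision equals prior precision plus data precision: 1/σ_n² = 1/σ₀² + n/σ².
So 1/σ₀² = 1/1.3732 − 16/22.6 = 0.728226 − 0.707965 = 0.020261.
Hence σ₀² = 1/0.020261 ≈ 49.4.

σ₀² = 49.4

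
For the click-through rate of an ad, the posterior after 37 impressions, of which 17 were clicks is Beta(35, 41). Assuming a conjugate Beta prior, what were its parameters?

Beta(18, 21)

Beta is conjugate to the binomial likelihood: posterior = Beta(a+s, b+f).
So a = 35 − 17 = 18 and b = 41 − 20 = 21.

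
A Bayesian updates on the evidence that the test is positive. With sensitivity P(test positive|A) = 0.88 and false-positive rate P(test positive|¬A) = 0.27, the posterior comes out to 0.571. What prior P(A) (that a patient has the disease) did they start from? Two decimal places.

In odds form, posterior odds = prior odds × likelihood ratio, so prior odds = posterior odds ÷ LR.
Posterior odds = 0.571/(1−0.571) = 1.3310. LR = 0.88/0.27 = 3.2593.
Prior odds = 1.3310/3.2593 = 0.4084, so P(A) = 0.4084/(1+0.4084) ≈ 0.29.

P(A) = 0.29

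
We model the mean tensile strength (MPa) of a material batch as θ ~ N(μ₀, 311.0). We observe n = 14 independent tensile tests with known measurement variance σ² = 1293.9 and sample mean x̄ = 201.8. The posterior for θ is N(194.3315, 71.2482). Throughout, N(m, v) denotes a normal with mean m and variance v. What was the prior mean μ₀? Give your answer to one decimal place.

μ₀ = 169.2

The posterior mean is a precision-weighted average: μ_n = (τ₀μ₀ + τ_data·x̄)/(τ₀+τ_data), with τ₀=1/σ₀² and τ_data=n/σ².
Here τ₀ = 1/311.0 = 0.003215 and τ_data = 14/1293.9 = 0.010820, so τ_n = 0.014035.
Rearranging for μ₀: μ₀ = (μ_n·τ_n − τ_data·x̄)/τ₀ = (194.3315·0.014035 − 0.010820·201.8) / 0.003215 = 0.543967/0.003215 ≈ 169.2.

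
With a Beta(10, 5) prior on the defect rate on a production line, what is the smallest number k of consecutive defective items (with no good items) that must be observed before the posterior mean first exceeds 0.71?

k = 3

After k defective items and 0 good items the posterior is Beta(10+k, 5), with mean (10+k)/(10+5+k).
Set (10+k)/(15+k) > 0.71 and solve: k > (0.71·15 − 10)/(1 − 0.71) = 2.241.
The smallest integer exceeding 2.241 is 3.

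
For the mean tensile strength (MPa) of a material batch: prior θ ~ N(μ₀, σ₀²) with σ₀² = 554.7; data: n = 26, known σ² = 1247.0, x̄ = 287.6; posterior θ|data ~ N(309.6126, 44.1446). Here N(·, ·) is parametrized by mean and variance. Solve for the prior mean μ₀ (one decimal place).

With known observation variance, the Normal–Normal posterior has precision τ_n = τ₀ + n/σ² and mean μ_n = (τ₀μ₀ + (n/σ²)x̄)/τ_n.
Here τ₀ = 1/554.7 = 0.001803 and τ_data = 26/1247.0 = 0.020850, so τ_n = 0.022653.
Rearranging for μ₀: μ₀ = (μ_n·τ_n − τ_data·x̄)/τ₀ = (309.6126·0.022653 − 0.020850·287.6) / 0.001803 = 1.017194/0.001803 ≈ 564.2.

μ₀ = 564.2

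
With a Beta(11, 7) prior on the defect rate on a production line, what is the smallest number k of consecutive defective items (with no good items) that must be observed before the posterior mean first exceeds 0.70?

After k defective items and 0 good items the posterior is Beta(11+k, 7), with mean (11+k)/(11+7+k).
Set (11+k)/(18+k) > 0.70 and solve: k > (0.70·18 − 11)/(1 − 0.70) = 5.333.
The smallest integer exceeding 5.333 is 6.

k = 6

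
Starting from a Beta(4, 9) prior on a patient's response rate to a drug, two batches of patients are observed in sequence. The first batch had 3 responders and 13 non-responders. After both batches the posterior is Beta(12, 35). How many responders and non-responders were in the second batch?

5 responders and 13 non-responders

Sequential conjugate updates are equivalent to a single update on the pooled data, so total successes = posterior α − prior α and total failures = posterior β − prior β.
Total across both batches: 12−4=8 responders, 35−9=26 non-responders.
Subtract the first batch: 8−3=5 responders and 26−13=13 non-responders.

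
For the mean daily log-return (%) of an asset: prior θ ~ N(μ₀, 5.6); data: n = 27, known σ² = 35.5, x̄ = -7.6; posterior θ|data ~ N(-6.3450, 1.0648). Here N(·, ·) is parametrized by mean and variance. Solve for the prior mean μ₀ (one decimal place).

μ₀ = -1.0

With known observation variance, the Normal–Normal posterior has precision τ_n = τ₀ + n/σ² and mean μ_n = (τ₀μ₀ + (n/σ²)x̄)/τ_n.
Here τ₀ = 1/5.6 = 0.178571 and τ_data = 27/35.5 = 0.760563, so τ_n = 0.939134.
Rearranging for μ₀: μ₀ = (μ_n·τ_n − τ_data·x̄)/τ₀ = (-6.3450·0.939134 − 0.760563·-7.6) / 0.178571 = -0.178526/0.178571 ≈ -1.0.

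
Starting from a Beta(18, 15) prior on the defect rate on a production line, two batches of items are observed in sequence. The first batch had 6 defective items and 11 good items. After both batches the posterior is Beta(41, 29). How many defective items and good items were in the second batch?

17 defective items and 3 good items

Because Beta–binomial updating is additive in the counts, the combined data contributed (α_post−α_prior, β_post−β_prior) successes and failures.
Total across both batches: 41−18=23 defective items, 29−15=14 good items.
Subtract the first batch: 23−6=17 defective items and 14−11=3 good items.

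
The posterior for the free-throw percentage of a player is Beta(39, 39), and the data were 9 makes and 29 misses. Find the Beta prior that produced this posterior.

A Beta(α, β) prior with s successes and f failures in binomial data gives a Beta(α+s, β+f) posterior.
Subtract the data counts: 39−9=30, 39−29=10.

Beta(30, 10)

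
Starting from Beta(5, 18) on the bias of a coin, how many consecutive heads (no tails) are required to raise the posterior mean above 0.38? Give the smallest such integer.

After k heads and 0 tails the posterior is Beta(5+k, 18), with mean (5+k)/(5+18+k).
Set (5+k)/(23+k) > 0.38 and solve: k > (0.38·23 − 5)/(1 − 0.38) = 6.032.
The smallest integer exceeding 6.032 is 7.

k = 7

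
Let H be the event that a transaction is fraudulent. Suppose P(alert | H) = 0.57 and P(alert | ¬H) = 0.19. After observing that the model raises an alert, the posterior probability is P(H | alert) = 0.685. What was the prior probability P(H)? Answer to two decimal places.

Bayes' rule in odds form gives O(H|E) = O(H)·[P(E|H)/P(E|¬H)], hence O(H) = O(H|E)/LR.
Posterior odds = 0.685/(1−0.685) = 2.1746. LR = 0.57/0.19 = 3.0000.
Prior odds = 2.1746/3.0000 = 0.7249, so P(H) = 0.7249/(1+0.7249) ≈ 0.42.

P(H) = 0.42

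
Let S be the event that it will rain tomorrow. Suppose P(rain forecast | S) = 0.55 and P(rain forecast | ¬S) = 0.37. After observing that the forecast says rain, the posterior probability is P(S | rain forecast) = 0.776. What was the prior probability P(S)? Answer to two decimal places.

P(S) = 0.70

Bayes' rule in odds form gives O(S|E) = O(S)·[P(E|S)/P(E|¬S)], hence O(S) = O(S|E)/LR.
Posterior odds = 0.776/(1−0.776) = 3.4643. LR = 0.55/0.37 = 1.4865.
Prior odds = 3.4643/1.4865 = 2.3305, so P(S) = 2.3305/(1+2.3305) ≈ 0.70.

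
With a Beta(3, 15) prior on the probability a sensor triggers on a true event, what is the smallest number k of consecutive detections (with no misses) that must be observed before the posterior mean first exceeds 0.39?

After k detections and 0 misses the posterior is Beta(3+k, 15), with mean (3+k)/(3+15+k).
Set (3+k)/(18+k) > 0.39 and solve: k > (0.39·18 − 3)/(1 − 0.39) = 6.590.
The smallest integer exceeding 6.590 is 7, and checking k=7: (10)/(25) = 0.4000 > 0.39.

k = 7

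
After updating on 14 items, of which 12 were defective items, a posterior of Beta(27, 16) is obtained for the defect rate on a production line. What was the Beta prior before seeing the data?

Beta(15, 14)

A Beta(α, β) prior with s successes and f failures in binomial data gives a Beta(α+s, β+f) posterior.
So α = 27 − 12 = 15 and β = 16 − 2 = 14.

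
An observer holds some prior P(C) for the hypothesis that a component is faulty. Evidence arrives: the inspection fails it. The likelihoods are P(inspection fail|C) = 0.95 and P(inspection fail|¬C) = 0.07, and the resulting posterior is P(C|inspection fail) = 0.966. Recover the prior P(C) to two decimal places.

In odds form, posterior odds = prior odds × likelihood ratio, so prior odds = posterior odds ÷ LR.
Posterior odds = 0.966/(1−0.966) = 28.4118. LR = 0.95/0.07 = 13.5714.
Prior odds = 28.4118/13.5714 = 2.0935, so P(C) = 2.0935/(1+2.0935) ≈ 0.68.

P(C) = 0.68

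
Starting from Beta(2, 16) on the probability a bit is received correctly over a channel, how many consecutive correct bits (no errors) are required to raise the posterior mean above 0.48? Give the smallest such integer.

After k correct bits and 0 errors the posterior is Beta(2+k, 16), with mean (2+k)/(2+16+k).
Set (2+k)/(18+k) > 0.48 and solve: k > (0.48·18 − 2)/(1 − 0.48) = 12.769.
The smallest integer exceeding 12.769 is 13, and checking k=13: (15)/(31) = 0.4839 > 0.48.

k = 13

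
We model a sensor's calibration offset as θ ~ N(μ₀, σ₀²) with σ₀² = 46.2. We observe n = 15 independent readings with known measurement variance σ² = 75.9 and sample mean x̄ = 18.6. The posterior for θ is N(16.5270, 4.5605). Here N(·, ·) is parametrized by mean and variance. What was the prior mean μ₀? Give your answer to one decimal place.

With known observation variance, the Normal–Normal posterior has precision τ_n = τ₀ + n/σ² and mean μ_n = (τ₀μ₀ + (n/σ²)x̄)/τ_n.
Here τ₀ = 1/46.2 = 0.021645 and τ_data = 15/75.9 = 0.197628, so τ_n = 0.219273.
Rearranging for μ₀: μ₀ = (μ_n·τ_n − τ_data·x̄)/τ₀ = (16.5270·0.219273 − 0.197628·18.6) / 0.021645 = -0.051956/0.021645 ≈ -2.4.

μ₀ = -2.4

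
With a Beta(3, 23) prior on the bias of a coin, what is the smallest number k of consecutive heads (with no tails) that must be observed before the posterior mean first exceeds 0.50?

k = 21

After k heads and 0 tails the posterior is Beta(3+k, 23), with mean (3+k)/(3+23+k).
Set (3+k)/(26+k) > 0.50 and solve: k > (0.50·26 − 3)/(1 − 0.50) = 20.000.
The smallest integer exceeding 20.000 is 21.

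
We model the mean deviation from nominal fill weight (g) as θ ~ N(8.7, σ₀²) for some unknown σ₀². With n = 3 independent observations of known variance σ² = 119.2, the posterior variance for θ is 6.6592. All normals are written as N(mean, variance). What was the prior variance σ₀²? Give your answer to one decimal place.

σ₀² = 8.0

For the Normal–Normal model with known σ², precisions add: τ_n = τ₀ + n/σ².
So 1/σ₀² = 1/6.6592 − 3/119.2 = 0.150168 − 0.025168 = 0.125000.
Hence σ₀² = 1/0.125000 ≈ 8.0.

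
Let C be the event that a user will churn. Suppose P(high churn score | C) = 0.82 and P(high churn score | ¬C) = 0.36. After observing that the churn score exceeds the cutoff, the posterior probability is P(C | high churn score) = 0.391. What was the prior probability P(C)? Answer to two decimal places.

In odds form, posterior odds = prior odds × likelihood ratio, so prior odds = posterior odds ÷ LR.
Posterior odds = 0.391/(1−0.391) = 0.6420. LR = 0.82/0.36 = 2.2778.
Prior odds = 0.6420/2.2778 = 0.2819, so P(C) = 0.2819/(1+0.2819) ≈ 0.22.

P(C) = 0.22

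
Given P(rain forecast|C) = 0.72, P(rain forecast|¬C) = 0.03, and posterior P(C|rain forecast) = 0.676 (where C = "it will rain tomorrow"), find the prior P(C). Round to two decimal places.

Bayes' rule in odds form gives O(C|E) = O(C)·[P(E|C)/P(E|¬C)], hence O(C) = O(C|E)/LR.
Posterior odds = 0.676/(1−0.676) = 2.0864. LR = 0.72/0.03 = 24.0000.
Prior odds = 2.0864/24.0000 = 0.0869, so P(C) = 0.0869/(1+0.0869) ≈ 0.08.

P(C) = 0.08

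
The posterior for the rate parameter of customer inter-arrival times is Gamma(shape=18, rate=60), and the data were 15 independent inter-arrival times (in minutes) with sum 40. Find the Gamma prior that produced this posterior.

Gamma(shape=3, rate=20)

Gamma–exponential conjugacy: posterior shape = α + n, posterior rate = β + Σtᵢ.
So α = 18 − 15 = 3 and β = 60 − 40 = 20.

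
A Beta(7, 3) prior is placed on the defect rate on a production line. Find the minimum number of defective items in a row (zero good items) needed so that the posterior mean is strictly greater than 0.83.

k = 8

After k defective items and 0 good items the posterior is Beta(7+k, 3), with mean (7+k)/(7+3+k).
Set (7+k)/(10+k) > 0.83 and solve: k > (0.83·10 − 7)/(1 − 0.83) = 7.647.
The smallest integer exceeding 7.647 is 8, and checking k=8: (15)/(18) = 0.8333 > 0.83.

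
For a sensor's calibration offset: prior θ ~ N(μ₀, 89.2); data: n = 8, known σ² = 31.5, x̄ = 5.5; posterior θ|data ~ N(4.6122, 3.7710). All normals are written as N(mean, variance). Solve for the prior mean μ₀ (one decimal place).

μ₀ = -15.5

The posterior mean is a precision-weighted average: μ_n = (τ₀μ₀ + τ_data·x̄)/(τ₀+τ_data), with τ₀=1/σ₀² and τ_data=n/σ².
Here τ₀ = 1/89.2 = 0.011211 and τ_data = 8/31.5 = 0.253968, so τ_n = 0.265179.
Rearranging for μ₀: μ₀ = (μ_n·τ_n − τ_data·x̄)/τ₀ = (4.6122·0.265179 − 0.253968·5.5) / 0.011211 = -0.173765/0.011211 ≈ -15.5.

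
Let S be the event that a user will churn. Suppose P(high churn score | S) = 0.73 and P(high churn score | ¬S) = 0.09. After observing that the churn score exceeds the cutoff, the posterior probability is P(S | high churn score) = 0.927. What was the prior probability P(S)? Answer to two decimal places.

P(S) = 0.61

Bayes' rule in odds form gives O(S|E) = O(S)·[P(E|S)/P(E|¬S)], hence O(S) = O(S|E)/LR.
Posterior odds = 0.927/(1−0.927) = 12.6986. LR = 0.73/0.09 = 8.1111.
Prior odds = 12.6986/8.1111 = 1.5656, so P(S) = 1.5656/(1+1.5656) ≈ 0.61.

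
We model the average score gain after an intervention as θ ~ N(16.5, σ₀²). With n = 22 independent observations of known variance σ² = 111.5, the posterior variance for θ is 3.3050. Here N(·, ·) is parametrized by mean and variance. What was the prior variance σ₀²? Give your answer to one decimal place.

σ₀² = 9.5

Posterior precision equals prior precision plus data precision: 1/σ_n² = 1/σ₀² + n/σ².
So 1/σ₀² = 1/3.3050 − 22/111.5 = 0.302572 − 0.197309 = 0.105263.
Hence σ₀² = 1/0.105263 ≈ 9.5.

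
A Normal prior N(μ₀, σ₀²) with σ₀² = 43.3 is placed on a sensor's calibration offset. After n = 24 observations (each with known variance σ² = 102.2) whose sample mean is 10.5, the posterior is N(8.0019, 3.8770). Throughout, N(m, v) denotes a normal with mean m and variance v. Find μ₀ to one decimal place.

The posterior mean is a precision-weighted average: μ_n = (τ₀μ₀ + τ_data·x̄)/(τ₀+τ_data), with τ₀=1/σ₀² and τ_data=n/σ².
Here τ₀ = 1/43.3 = 0.023095 and τ_data = 24/102.2 = 0.234834, so τ_n = 0.257929.
Rearranging for μ₀: μ₀ = (μ_n·τ_n − τ_data·x̄)/τ₀ = (8.0019·0.257929 − 0.234834·10.5) / 0.023095 = -0.401835/0.023095 ≈ -17.4.

μ₀ = -17.4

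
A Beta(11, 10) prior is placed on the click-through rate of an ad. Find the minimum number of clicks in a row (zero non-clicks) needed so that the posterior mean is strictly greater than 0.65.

k = 8

After k clicks and 0 non-clicks the posterior is Beta(11+k, 10), with mean (11+k)/(11+10+k).
Set (11+k)/(21+k) > 0.65 and solve: k > (0.65·21 − 11)/(1 − 0.65) = 7.571.
The smallest integer exceeding 7.571 is 8, and checking k=8: (19)/(29) = 0.6552 > 0.65.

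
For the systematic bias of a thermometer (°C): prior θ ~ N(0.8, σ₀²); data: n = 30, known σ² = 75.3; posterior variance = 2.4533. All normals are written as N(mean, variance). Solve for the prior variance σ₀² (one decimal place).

For the Normal–Normal model with known σ², precisions add: τ_n = τ₀ + n/σ².
So 1/σ₀² = 1/2.4533 − 30/75.3 = 0.407614 − 0.398406 = 0.009208.
Hence σ₀² = 1/0.009208 ≈ 108.6.

σ₀² = 108.6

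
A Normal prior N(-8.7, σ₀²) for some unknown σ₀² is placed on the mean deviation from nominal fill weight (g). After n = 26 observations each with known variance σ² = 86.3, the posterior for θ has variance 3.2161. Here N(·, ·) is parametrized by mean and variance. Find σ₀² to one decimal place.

Posterior precision equals prior precision plus data precision: 1/σ_n² = 1/σ₀² + n/σ².
So 1/σ₀² = 1/3.2161 − 26/86.3 = 0.310936 − 0.301275 = 0.009661.
Hence σ₀² = 1/0.009661 ≈ 103.5.

σ₀² = 103.5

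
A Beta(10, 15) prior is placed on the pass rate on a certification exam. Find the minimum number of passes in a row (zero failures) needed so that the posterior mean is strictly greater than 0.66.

After k passes and 0 failures the posterior is Beta(10+k, 15), with mean (10+k)/(10+15+k).
Set (10+k)/(25+k) > 0.66 and solve: k > (0.66·25 − 10)/(1 − 0.66) = 19.118.
The smallest integer exceeding 19.118 is 20, and checking k=20: (30)/(45) = 0.6667 > 0.66.

k = 20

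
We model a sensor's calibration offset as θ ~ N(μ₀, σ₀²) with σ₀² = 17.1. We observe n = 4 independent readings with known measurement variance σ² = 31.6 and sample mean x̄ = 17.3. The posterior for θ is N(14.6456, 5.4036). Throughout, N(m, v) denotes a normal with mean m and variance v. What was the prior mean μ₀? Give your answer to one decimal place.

μ₀ = 8.9

With known observation variance, the Normal–Normal posterior has precision τ_n = τ₀ + n/σ² and mean μ_n = (τ₀μ₀ + (n/σ²)x̄)/τ_n.
Here τ₀ = 1/17.1 = 0.058480 and τ_data = 4/31.6 = 0.126582, so τ_n = 0.185062.
Rearranging for μ₀: μ₀ = (μ_n·τ_n − τ_data·x̄)/τ₀ = (14.6456·0.185062 − 0.126582·17.3) / 0.058480 = 0.520475/0.058480 ≈ 8.9.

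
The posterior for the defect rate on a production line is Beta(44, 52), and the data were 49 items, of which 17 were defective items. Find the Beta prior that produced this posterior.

Beta(27, 20)

A Beta(α, β) prior with s successes and f failures in binomial data gives a Beta(α+s, β+f) posterior.
So α = 44 − 17 = 27 and β = 52 − 32 = 20.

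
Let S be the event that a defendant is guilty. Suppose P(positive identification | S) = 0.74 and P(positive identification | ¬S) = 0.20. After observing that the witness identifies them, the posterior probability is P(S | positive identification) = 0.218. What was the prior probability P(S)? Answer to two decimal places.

P(S) = 0.07

Bayes' rule in odds form gives O(S|E) = O(S)·[P(E|S)/P(E|¬S)], hence O(S) = O(S|E)/LR.
Posterior odds = 0.218/(1−0.218) = 0.2788. LR = 0.74/0.20 = 3.7000.
Prior odds = 0.2788/3.7000 = 0.0754, so P(S) = 0.0754/(1+0.0754) ≈ 0.07.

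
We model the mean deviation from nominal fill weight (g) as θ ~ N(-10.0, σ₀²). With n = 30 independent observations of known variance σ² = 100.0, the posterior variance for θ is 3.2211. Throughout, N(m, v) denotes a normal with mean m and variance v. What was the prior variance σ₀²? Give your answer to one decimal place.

Posterior precision equals prior precision plus data precision: 1/σ_n² = 1/σ₀² + n/σ².
So 1/σ₀² = 1/3.2211 − 30/100.0 = 0.310453 − 0.300000 = 0.010453.
Hence σ₀² = 1/0.010453 ≈ 95.7.

σ₀² = 95.7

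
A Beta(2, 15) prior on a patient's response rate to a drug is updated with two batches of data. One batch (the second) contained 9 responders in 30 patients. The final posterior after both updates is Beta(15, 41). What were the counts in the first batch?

4 responders and 5 non-responders

Sequential conjugate updates are equivalent to a single update on the pooled data, so total successes = posterior α − prior α and total failures = posterior β − prior β.
Total across both batches: 15−2=13 responders, 41−15=26 non-responders.
Subtract the second batch: 13−9=4 responders and 26−21=5 non-responders.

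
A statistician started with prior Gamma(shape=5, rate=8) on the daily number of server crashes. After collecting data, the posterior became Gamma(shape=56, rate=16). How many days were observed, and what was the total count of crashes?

n = 8 days with total 51 crashes

Gamma–Poisson conjugacy: posterior shape = α + Σxᵢ, posterior rate = β + n.
Matching: Σxᵢ = 56 − 5 = 51 and n = 16 − 8 = 8.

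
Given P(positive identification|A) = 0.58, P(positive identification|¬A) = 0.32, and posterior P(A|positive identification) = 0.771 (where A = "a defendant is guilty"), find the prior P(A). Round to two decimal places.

P(A) = 0.65

Bayes' rule in odds form gives O(A|E) = O(A)·[P(E|A)/P(E|¬A)], hence O(A) = O(A|E)/LR.
Posterior odds = 0.771/(1−0.771) = 3.3668. LR = 0.58/0.32 = 1.8125.
Prior odds = 3.3668/1.8125 = 1.8575, so P(A) = 1.8575/(1+1.8575) ≈ 0.65.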